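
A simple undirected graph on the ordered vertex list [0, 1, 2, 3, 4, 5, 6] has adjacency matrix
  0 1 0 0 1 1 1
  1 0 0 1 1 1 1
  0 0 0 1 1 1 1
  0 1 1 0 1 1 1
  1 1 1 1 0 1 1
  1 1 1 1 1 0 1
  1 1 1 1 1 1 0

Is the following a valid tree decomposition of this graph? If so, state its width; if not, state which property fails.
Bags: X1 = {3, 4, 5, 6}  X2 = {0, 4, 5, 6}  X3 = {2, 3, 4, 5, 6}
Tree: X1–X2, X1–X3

No — vertex 1 appears in no bag.

A tree decomposition must satisfy three properties: every vertex lies in some bag; for every edge, both endpoints lie together in some bag; and for every vertex, the bags containing it form a connected subtree. Here vertex 1 appears in no bag, so the decomposition is invalid.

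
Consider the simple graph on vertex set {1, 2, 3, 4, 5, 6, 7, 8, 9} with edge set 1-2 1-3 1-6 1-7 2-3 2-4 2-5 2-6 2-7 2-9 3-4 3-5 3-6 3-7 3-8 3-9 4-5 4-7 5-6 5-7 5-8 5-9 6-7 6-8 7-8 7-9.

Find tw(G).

A width-4 tree decomposition is:
Bags: B1 = {1, 2, 3, 6, 7}  B2 = {2, 3, 5, 6, 7}  B3 = {3, 5, 6, 7, 8}  B4 = {2, 3, 5, 7, 9}  B5 = {2, 3, 4, 5, 7}
Tree: B1–B2, B2–B3, B2–B4, B4–B5
Every bag has size at most 5, so the width is 5 − 1 = 4 and tw(G) ≤ 4. On the other hand G contains the 5-clique {3, 5, 6, 7, 8}. A clique must lie in a single bag of any decomposition, so no decomposition can have width below 4. The upper and lower bounds meet at 4, so that is the treewidth.

4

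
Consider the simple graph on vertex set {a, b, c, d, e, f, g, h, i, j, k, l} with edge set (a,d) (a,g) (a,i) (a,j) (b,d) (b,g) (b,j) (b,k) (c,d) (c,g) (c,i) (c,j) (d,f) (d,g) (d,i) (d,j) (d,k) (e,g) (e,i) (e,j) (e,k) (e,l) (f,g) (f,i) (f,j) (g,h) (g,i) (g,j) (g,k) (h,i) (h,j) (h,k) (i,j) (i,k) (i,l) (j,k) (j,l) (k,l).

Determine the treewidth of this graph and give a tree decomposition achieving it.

The largest bag has 5 vertices, giving width 4; this decomposition certifies tw(G) ≤ 4. Conversely, {b, d, g, j, k} is a clique of size 5, and the vertices of any clique must share a bag in every tree decomposition; so some bag has ≥ 5 vertices and tw(G) ≥ 4. The upper and lower bounds meet at 4, so that is the treewidth.

Treewidth 4.
One such decomposition:
Bags: B1 = {a, d, g, i, j}  B2 = {d, g, i, j, k}  B3 = {b, d, g, j, k}  B4 = {g, h, i, j, k}  B5 = {d, f, g, i, j}  B6 = {e, g, i, j, k}  B7 = {c, d, g, i, j}  B8 = {e, i, j, k, l}
Tree: B1–B2, B2–B3, B2–B4, B2–B5, B4–B6, B5–B7, B6–B8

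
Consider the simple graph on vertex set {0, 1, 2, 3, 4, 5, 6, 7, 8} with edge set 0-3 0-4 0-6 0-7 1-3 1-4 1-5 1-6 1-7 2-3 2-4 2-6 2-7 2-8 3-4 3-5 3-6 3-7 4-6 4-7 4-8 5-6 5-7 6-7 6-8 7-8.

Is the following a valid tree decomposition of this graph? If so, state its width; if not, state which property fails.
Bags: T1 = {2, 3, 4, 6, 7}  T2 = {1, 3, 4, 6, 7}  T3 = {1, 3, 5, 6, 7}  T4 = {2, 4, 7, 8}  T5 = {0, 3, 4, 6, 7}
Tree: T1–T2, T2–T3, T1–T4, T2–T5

No — edge (6,8) lies in no bag.

A tree decomposition must satisfy three properties: every vertex lies in some bag; for every edge, both endpoints lie together in some bag; and for every vertex, the bags containing it form a connected subtree. Here edge (6,8) lies in no bag, so the decomposition is invalid.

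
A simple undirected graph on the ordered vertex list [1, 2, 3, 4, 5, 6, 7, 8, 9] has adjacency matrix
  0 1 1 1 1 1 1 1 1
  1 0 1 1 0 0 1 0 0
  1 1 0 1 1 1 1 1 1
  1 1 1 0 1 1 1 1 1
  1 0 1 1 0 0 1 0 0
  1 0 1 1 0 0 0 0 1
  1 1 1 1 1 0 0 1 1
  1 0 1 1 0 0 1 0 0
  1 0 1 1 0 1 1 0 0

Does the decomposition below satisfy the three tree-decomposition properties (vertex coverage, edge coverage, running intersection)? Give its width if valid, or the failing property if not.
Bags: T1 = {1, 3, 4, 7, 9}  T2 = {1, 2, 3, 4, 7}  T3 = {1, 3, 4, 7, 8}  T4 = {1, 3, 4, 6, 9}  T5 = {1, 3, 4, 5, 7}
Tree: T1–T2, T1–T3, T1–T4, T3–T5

Yes; width 4.

Vertex coverage: the bags together contain {1, 2, 3, 4, 5, 6, 7, 8, 9}, the full vertex set. Edge coverage: each edge of G has both endpoints in at least one bag. Running intersection: for every vertex, the bags containing it form a connected subtree. All three properties hold, so this is a valid tree decomposition of width max|bag| − 1 = 4, and hence tw(G) ≤ 4.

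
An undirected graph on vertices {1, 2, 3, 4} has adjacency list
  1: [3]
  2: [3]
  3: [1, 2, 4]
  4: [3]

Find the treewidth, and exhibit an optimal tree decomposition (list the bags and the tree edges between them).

Every bag has size at most 2, so the width is 2 − 1 = 1 and tw(G) ≤ 1. Since G has at least one edge (e.g. 2–3), it is not an edgeless graph, so tw(G) ≥ 1. Combining the bounds, tw(G) = 1.

Treewidth 1.
Bags: B1 = {2, 3}  B2 = {1, 3}  B3 = {3, 4}
Tree: B1–B2, B2–B3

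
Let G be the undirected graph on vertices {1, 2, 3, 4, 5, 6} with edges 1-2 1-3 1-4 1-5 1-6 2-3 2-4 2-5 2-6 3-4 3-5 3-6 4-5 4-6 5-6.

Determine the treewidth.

A width-5 tree decomposition is:
Bags: B1 = {1, 2, 3, 4, 5, 6}
Tree: (single bag)
With just one bag of size 6, the width is 6 − 1 = 5, so tw(G) ≤ 5. On the other hand G contains the 6-clique {1, 2, 3, 4, 5, 6}. A clique must lie in a single bag of any decomposition, so no decomposition can have width below 5. Hence tw(G) = 5 exactly.

5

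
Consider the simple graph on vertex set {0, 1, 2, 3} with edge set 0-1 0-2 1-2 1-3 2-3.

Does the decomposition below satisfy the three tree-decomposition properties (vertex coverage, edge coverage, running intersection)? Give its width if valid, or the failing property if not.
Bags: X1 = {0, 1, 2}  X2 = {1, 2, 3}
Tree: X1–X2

Yes; width 2.

Vertex coverage: the bags together contain {0, 1, 2, 3}, the full vertex set. Edge coverage: each edge of G has both endpoints in at least one bag. Running intersection: for every vertex, the bags containing it form a connected subtree. All three properties hold, so this is a valid tree decomposition of width max|bag| − 1 = 2, and hence tw(G) ≤ 2.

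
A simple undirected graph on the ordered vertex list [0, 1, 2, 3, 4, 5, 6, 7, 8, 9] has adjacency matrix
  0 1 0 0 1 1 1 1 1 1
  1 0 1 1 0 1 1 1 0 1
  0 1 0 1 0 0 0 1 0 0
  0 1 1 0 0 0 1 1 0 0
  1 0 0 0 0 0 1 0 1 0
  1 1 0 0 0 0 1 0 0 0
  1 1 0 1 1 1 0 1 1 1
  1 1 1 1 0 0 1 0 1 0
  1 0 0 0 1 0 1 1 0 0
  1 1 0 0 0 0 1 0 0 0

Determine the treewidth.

A width-3 tree decomposition is:
Bags: B1 = {0, 1, 6, 7}  B2 = {0, 1, 6, 9}  B3 = {1, 3, 6, 7}  B4 = {0, 6, 7, 8}  B5 = {1, 2, 3, 7}  B6 = {0, 1, 5, 6}  B7 = {0, 4, 6, 8}
Tree: B1–B2, B1–B3, B1–B4, B3–B5, B2–B6, B4–B7
The largest bag has 4 vertices, giving width 3; this decomposition certifies tw(G) ≤ 3. On the other hand G contains the 4-clique {1, 2, 3, 7}. A clique must lie in a single bag of any decomposition, so no decomposition can have width below 3. The upper and lower bounds meet at 3, so that is the treewidth.

3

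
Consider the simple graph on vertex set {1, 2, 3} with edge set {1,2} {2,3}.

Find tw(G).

A width-1 tree decomposition is:
Bags: B1 = {2, 3}  B2 = {1, 2}
Tree: B1–B2
Each bag holds 2 vertices, so the decomposition has width 1, which upper-bounds the treewidth. G has an edge, so its treewidth is at least 1. Therefore the treewidth is 1.

1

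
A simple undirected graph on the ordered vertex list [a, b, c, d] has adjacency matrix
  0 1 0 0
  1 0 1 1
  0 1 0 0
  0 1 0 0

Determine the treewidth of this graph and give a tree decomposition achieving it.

Treewidth 1.
One such decomposition:
Bags: B1 = {b, c}  B2 = {b, d}  B3 = {a, b}
Tree: B1–B2, B2–B3

The largest bag has 2 vertices, giving width 1; this decomposition certifies tw(G) ≤ 1. Any graph with an edge has treewidth ≥ 1, and G has the edge b–c. Therefore the treewidth is 1.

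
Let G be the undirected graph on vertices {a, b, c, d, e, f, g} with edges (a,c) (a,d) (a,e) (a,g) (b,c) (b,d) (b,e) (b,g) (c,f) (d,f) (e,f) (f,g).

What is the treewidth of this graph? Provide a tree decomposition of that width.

Each bag holds 4 vertices, so the decomposition has width 3, which upper-bounds the treewidth. For the lower bound: the 4 vertex sets {d,f}, {b,c}, {a}, {e} are disjoint, each induces a connected subgraph, and every pair is joined by at least one edge of G. Contracting each set to a single vertex therefore yields K_{4} as a minor, and since treewidth is minor-monotone, tw(G) ≥ tw(K_{4}) = 3. Therefore the treewidth is 3.

Treewidth 3.
One such decomposition:
Bags: B1 = {a, b, d, f}  B2 = {a, b, c, f}  B3 = {a, b, e, f}  B4 = {a, b, f, g}
Tree: B1–B2, B2–B3, B3–B4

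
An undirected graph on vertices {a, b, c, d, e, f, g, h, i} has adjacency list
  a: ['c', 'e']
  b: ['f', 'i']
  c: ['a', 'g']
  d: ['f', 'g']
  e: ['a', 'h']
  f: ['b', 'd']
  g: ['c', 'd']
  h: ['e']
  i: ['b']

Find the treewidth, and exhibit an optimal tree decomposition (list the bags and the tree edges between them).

Each bag holds 2 vertices, so the decomposition has width 1, which upper-bounds the treewidth. G has an edge, so its treewidth is at least 1. Therefore the treewidth is 1.

Treewidth 1.
One such decomposition:
Bags: B1 = {e, h}  B2 = {a, e}  B3 = {a, c}  B4 = {c, g}  B5 = {d, g}  B6 = {d, f}  B7 = {b, f}  B8 = {b, i}
Tree: B1–B2, B2–B3, B3–B4, B4–B5, B5–B6, B6–B7, B7–B8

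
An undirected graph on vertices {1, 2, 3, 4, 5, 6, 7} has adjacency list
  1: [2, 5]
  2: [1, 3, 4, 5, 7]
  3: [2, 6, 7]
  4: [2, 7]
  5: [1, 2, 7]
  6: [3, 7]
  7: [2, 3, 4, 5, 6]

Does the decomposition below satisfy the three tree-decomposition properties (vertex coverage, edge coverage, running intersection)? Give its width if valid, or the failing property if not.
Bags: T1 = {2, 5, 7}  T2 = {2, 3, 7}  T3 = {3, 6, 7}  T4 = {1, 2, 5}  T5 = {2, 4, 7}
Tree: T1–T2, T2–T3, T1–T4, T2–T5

Every vertex of G appears in some bag (union = {1, 2, 3, 4, 5, 6, 7}); every edge is covered by a bag; and for each vertex v the set of bags containing v is connected in the bag tree. The decomposition is therefore valid. The largest bag has 3 vertices, so the width is 2.

Yes; width 2.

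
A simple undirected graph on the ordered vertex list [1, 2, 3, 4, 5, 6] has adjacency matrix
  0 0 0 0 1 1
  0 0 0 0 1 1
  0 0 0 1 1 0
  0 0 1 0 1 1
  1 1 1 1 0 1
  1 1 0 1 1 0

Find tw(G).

2

A width-2 tree decomposition is:
Bags: B1 = {4, 5, 6}  B2 = {1, 5, 6}  B3 = {2, 5, 6}  B4 = {3, 4, 5}
Tree: B1–B2, B1–B3, B1–B4
Every bag has size at most 3, so the width is 3 − 1 = 2 and tw(G) ≤ 2. For the lower bound, the 3 vertices {3, 4, 5} are pairwise adjacent, and any tree decomposition puts a clique entirely inside one bag — forcing width ≥ 2. Therefore the treewidth is 2.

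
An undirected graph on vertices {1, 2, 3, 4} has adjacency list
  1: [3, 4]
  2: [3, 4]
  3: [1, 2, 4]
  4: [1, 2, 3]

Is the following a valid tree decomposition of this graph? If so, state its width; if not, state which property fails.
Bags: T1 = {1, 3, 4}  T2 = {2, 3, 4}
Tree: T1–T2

Vertex coverage: the bags together contain {1, 2, 3, 4}, the full vertex set. Edge coverage: each edge of G has both endpoints in at least one bag. Running intersection: for every vertex, the bags containing it form a connected subtree. All three properties hold, so this is a valid tree decomposition of width max|bag| − 1 = 2, and hence tw(G) ≤ 2.

Yes; width 2.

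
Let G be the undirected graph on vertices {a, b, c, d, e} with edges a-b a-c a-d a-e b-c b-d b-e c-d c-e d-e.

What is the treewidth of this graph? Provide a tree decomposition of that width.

Treewidth 4.
One such decomposition:
Bags: B1 = {a, b, c, d, e}
Tree: (single bag)

A single bag containing all 5 vertices is trivially a valid decomposition of width 4. On the other hand G contains the 5-clique {a, b, c, d, e}. A clique must lie in a single bag of any decomposition, so no decomposition can have width below 4. Combining the bounds, tw(G) = 4.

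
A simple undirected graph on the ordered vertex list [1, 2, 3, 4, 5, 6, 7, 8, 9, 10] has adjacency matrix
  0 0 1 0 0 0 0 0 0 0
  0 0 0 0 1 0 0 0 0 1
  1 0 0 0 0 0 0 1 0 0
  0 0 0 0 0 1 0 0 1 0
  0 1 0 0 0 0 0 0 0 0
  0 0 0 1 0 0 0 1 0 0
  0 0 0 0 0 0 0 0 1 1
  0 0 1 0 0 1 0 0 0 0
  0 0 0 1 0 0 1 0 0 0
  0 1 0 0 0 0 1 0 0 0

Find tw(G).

A width-1 tree decomposition is:
Bags: B1 = {2, 5}  B2 = {2, 10}  B3 = {7, 10}  B4 = {7, 9}  B5 = {4, 9}  B6 = {4, 6}  B7 = {6, 8}  B8 = {3, 8}  B9 = {1, 3}
Tree: B1–B2, B2–B3, B3–B4, B4–B5, B5–B6, B6–B7, B7–B8, B8–B9
Every bag has size at most 2, so the width is 2 − 1 = 1 and tw(G) ≤ 1. Since G has at least one edge (e.g. 5–2), it is not an edgeless graph, so tw(G) ≥ 1. Combining the bounds, tw(G) = 1.

1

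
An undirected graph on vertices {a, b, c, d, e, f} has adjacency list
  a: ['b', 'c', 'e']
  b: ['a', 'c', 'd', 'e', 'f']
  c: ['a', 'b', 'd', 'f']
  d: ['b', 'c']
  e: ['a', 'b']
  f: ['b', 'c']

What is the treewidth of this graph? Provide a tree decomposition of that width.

Each bag holds 3 vertices, so the decomposition has width 2, which upper-bounds the treewidth. For the lower bound, the 3 vertices {a, b, e} are pairwise adjacent, and any tree decomposition puts a clique entirely inside one bag — forcing width ≥ 2. Combining the bounds, tw(G) = 2.

Treewidth 2.
One optimal decomposition is:
Bags: B1 = {a, b, c}  B2 = {b, c, f}  B3 = {b, c, d}  B4 = {a, b, e}
Tree: B1–B2, B1–B3, B1–B4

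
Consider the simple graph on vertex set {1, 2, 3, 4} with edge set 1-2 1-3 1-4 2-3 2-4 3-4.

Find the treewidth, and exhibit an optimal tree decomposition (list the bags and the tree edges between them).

Treewidth 3.
One optimal decomposition is:
Bags: B1 = {1, 2, 3, 4}
Tree: (single bag)

With just one bag of size 4, the width is 4 − 1 = 3, so tw(G) ≤ 3. For the lower bound, the 4 vertices {1, 2, 3, 4} are pairwise adjacent, and any tree decomposition puts a clique entirely inside one bag — forcing width ≥ 3. The upper and lower bounds meet at 3, so that is the treewidth.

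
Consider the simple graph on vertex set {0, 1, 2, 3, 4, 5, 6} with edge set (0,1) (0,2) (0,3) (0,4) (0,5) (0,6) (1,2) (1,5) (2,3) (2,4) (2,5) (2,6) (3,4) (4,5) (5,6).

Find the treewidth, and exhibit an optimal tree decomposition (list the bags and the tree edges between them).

Treewidth 3.
Bags: B1 = {0, 1, 2, 5}  B2 = {0, 2, 5, 6}  B3 = {0, 2, 4, 5}  B4 = {0, 2, 3, 4}
Tree: B1–B2, B2–B3, B3–B4

Every bag has size at most 4, so the width is 4 − 1 = 3 and tw(G) ≤ 3. Conversely, {0, 2, 3, 4} is a clique of size 4, and the vertices of any clique must share a bag in every tree decomposition; so some bag has ≥ 4 vertices and tw(G) ≥ 3. Therefore the treewidth is 3.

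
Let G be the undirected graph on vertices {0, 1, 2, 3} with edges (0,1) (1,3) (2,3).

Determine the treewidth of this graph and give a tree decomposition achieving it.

Treewidth 1.
Bags: B1 = {1, 3}  B2 = {2, 3}  B3 = {0, 1}
Tree: B1–B2, B1–B3

Every bag has size at most 2, so the width is 2 − 1 = 1 and tw(G) ≤ 1. Since G has at least one edge (e.g. 1–3), it is not an edgeless graph, so tw(G) ≥ 1. Hence tw(G) = 1 exactly.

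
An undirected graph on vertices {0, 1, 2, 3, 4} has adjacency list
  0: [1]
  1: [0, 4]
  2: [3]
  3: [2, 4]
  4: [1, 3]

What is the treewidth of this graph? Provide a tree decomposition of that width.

Treewidth 1.
One such decomposition:
Bags: B1 = {3, 4}  B2 = {1, 4}  B3 = {2, 3}  B4 = {0, 1}
Tree: B1–B2, B1–B3, B2–B4

The largest bag has 2 vertices, giving width 1; this decomposition certifies tw(G) ≤ 1. Any graph with an edge has treewidth ≥ 1, and G has the edge 3–4. Hence tw(G) = 1 exactly.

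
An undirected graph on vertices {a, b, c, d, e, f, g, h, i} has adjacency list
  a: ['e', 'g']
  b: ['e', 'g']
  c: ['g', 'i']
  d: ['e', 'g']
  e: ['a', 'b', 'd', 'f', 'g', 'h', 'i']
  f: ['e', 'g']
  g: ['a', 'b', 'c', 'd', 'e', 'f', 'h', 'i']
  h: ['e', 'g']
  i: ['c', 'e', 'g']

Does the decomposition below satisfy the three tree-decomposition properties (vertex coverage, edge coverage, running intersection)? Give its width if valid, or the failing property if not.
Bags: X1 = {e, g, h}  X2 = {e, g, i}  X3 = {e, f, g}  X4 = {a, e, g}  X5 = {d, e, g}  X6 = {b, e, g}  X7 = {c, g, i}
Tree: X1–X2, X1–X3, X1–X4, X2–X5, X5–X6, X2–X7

Checking the three conditions: (i) the bags cover all of {a, b, c, d, e, f, g, h, i}; (ii) for each edge, some bag contains both endpoints; (iii) the bags containing any fixed vertex form a subtree. All hold, so the decomposition is valid with width 3 − 1 = 2.

Yes; width 2.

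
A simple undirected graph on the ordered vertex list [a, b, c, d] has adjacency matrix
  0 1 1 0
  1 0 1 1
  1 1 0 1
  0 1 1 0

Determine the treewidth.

2

A width-2 tree decomposition is:
Bags: B1 = {b, c, d}  B2 = {a, b, c}
Tree: B1–B2
Each bag holds 3 vertices, so the decomposition has width 2, which upper-bounds the treewidth. Conversely, {b, c, d} is a clique of size 3, and the vertices of any clique must share a bag in every tree decomposition; so some bag has ≥ 3 vertices and tw(G) ≥ 2. The upper and lower bounds meet at 2, so that is the treewidth.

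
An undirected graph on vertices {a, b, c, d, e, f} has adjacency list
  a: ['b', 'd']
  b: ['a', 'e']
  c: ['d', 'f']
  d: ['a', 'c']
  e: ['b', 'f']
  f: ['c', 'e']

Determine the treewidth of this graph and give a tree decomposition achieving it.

Treewidth 2.
One optimal decomposition is:
Bags: B1 = {a, c, d}  B2 = {a, c, f}  B3 = {a, e, f}  B4 = {a, b, e}
Tree: B1–B2, B2–B3, B3–B4

Each bag holds 3 vertices, so the decomposition has width 2, which upper-bounds the treewidth. The edges a–d–c–f–e–b–a form a cycle, so G is not a tree and its treewidth is at least 2. Combining the bounds, tw(G) = 2.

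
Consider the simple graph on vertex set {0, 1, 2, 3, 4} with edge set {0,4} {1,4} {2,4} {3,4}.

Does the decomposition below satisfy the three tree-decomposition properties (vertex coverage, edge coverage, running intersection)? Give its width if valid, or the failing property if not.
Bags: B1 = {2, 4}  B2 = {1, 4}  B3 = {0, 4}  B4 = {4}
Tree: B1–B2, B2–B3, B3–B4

No — vertex 3 appears in no bag.

A tree decomposition must satisfy three properties: every vertex lies in some bag; for every edge, both endpoints lie together in some bag; and for every vertex, the bags containing it form a connected subtree. Here vertex 3 appears in no bag, so the decomposition is invalid.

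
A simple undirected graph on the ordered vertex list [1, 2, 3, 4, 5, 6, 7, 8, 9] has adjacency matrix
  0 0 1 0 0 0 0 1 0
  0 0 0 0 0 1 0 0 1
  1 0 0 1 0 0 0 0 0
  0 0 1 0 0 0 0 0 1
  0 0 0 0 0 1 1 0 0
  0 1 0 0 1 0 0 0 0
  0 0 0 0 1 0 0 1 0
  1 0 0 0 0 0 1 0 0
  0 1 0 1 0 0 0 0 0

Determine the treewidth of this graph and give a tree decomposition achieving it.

Treewidth 2.
One such decomposition:
Bags: B1 = {5, 6, 7}  B2 = {2, 6, 7}  B3 = {2, 7, 9}  B4 = {4, 7, 9}  B5 = {3, 4, 7}  B6 = {1, 3, 7}  B7 = {1, 7, 8}
Tree: B1–B2, B2–B3, B3–B4, B4–B5, B5–B6, B6–B7

Each bag holds 3 vertices, so the decomposition has width 2, which upper-bounds the treewidth. Since 7–5–6–2–9–4–3–1–8–7 is a cycle in G, G is not acyclic. Forests are exactly the graphs of treewidth ≤ 1, so tw(G) ≥ 2. Combining the bounds, tw(G) = 2.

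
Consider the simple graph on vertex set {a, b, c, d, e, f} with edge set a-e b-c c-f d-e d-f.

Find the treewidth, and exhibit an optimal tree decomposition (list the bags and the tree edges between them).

Every bag has size at most 2, so the width is 2 − 1 = 1 and tw(G) ≤ 1. G has an edge, so its treewidth is at least 1. Combining the bounds, tw(G) = 1.

Treewidth 1.
One such decomposition:
Bags: B1 = {b, c}  B2 = {c, f}  B3 = {d, f}  B4 = {d, e}  B5 = {a, e}
Tree: B1–B2, B2–B3, B3–B4, B4–B5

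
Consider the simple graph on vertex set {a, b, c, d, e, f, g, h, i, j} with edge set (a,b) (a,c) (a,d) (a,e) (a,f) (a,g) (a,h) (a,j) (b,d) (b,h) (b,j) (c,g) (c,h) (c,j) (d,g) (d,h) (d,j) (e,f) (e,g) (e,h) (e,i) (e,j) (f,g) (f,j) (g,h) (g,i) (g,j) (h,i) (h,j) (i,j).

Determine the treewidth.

4

A width-4 tree decomposition is:
Bags: B1 = {e, g, h, i, j}  B2 = {a, e, g, h, j}  B3 = {a, d, g, h, j}  B4 = {a, c, g, h, j}  B5 = {a, b, d, h, j}  B6 = {a, e, f, g, j}
Tree: B1–B2, B2–B3, B2–B4, B3–B5, B2–B6
Each bag holds 5 vertices, so the decomposition has width 4, which upper-bounds the treewidth. On the other hand G contains the 5-clique {a, d, g, h, j}. A clique must lie in a single bag of any decomposition, so no decomposition can have width below 4. Hence tw(G) = 4 exactly.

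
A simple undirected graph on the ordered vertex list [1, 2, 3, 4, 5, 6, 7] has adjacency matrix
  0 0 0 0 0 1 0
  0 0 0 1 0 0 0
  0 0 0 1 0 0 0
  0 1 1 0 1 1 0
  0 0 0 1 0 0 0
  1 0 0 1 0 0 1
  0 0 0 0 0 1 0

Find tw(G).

A width-1 tree decomposition is:
Bags: B1 = {4, 6}  B2 = {2, 4}  B3 = {4, 5}  B4 = {1, 6}  B5 = {6, 7}  B6 = {3, 4}
Tree: B1–B2, B1–B3, B1–B4, B1–B5, B2–B6
The largest bag has 2 vertices, giving width 1; this decomposition certifies tw(G) ≤ 1. Since G has at least one edge (e.g. 6–4), it is not an edgeless graph, so tw(G) ≥ 1. The upper and lower bounds meet at 1, so that is the treewidth.

1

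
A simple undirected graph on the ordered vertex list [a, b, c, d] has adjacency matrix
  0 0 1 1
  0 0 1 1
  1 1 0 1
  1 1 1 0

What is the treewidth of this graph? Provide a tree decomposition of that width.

Each bag holds 3 vertices, so the decomposition has width 2, which upper-bounds the treewidth. For the lower bound, the 3 vertices {a, c, d} are pairwise adjacent, and any tree decomposition puts a clique entirely inside one bag — forcing width ≥ 2. Combining the bounds, tw(G) = 2.

Treewidth 2.
One optimal decomposition is:
Bags: B1 = {b, c, d}  B2 = {a, c, d}
Tree: B1–B2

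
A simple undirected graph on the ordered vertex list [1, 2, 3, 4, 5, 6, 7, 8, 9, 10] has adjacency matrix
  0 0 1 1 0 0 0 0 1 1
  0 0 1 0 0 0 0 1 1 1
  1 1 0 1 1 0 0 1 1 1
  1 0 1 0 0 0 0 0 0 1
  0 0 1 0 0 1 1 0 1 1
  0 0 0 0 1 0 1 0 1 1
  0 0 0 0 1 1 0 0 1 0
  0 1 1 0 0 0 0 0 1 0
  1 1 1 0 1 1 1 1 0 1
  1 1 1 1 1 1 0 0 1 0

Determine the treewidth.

A width-3 tree decomposition is:
Bags: B1 = {1, 3, 9, 10}  B2 = {2, 3, 9, 10}  B3 = {3, 5, 9, 10}  B4 = {5, 6, 9, 10}  B5 = {5, 6, 7, 9}  B6 = {1, 3, 4, 10}  B7 = {2, 3, 8, 9}
Tree: B1–B2, B1–B3, B3–B4, B4–B5, B1–B6, B2–B7
The largest bag has 4 vertices, giving width 3; this decomposition certifies tw(G) ≤ 3. On the other hand G contains the 4-clique {2, 3, 8, 9}. A clique must lie in a single bag of any decomposition, so no decomposition can have width below 3. Therefore the treewidth is 3.

3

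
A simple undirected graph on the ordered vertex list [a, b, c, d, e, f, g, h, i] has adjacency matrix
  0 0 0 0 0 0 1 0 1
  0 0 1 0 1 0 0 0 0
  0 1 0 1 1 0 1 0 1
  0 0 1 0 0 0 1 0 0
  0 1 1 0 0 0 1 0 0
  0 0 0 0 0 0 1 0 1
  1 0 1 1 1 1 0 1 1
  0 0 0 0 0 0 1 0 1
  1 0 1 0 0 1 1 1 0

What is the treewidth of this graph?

2

A width-2 tree decomposition is:
Bags: B1 = {c, g, i}  B2 = {c, d, g}  B3 = {a, g, i}  B4 = {c, e, g}  B5 = {f, g, i}  B6 = {b, c, e}  B7 = {g, h, i}
Tree: B1–B2, B1–B3, B2–B4, B3–B5, B4–B6, B3–B7
Each bag holds 3 vertices, so the decomposition has width 2, which upper-bounds the treewidth. On the other hand G contains the 3-clique {c, d, g}. A clique must lie in a single bag of any decomposition, so no decomposition can have width below 2. Therefore the treewidth is 2.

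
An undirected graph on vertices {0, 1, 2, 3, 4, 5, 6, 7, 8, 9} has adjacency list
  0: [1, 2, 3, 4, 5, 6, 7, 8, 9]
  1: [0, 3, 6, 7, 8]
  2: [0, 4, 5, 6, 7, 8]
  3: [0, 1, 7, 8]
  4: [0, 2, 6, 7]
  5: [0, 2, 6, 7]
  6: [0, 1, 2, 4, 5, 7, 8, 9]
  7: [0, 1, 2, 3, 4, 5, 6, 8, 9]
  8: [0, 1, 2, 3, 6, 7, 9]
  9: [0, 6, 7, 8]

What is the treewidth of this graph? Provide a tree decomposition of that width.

Treewidth 4.
One optimal decomposition is:
Bags: B1 = {0, 6, 7, 8, 9}  B2 = {0, 2, 6, 7, 8}  B3 = {0, 2, 4, 6, 7}  B4 = {0, 2, 5, 6, 7}  B5 = {0, 1, 6, 7, 8}  B6 = {0, 1, 3, 7, 8}
Tree: B1–B2, B2–B3, B2–B4, B2–B5, B5–B6

Every bag has size at most 5, so the width is 5 − 1 = 4 and tw(G) ≤ 4. For the lower bound, the 5 vertices {0, 1, 3, 7, 8} are pairwise adjacent, and any tree decomposition puts a clique entirely inside one bag — forcing width ≥ 4. The upper and lower bounds meet at 4, so that is the treewidth.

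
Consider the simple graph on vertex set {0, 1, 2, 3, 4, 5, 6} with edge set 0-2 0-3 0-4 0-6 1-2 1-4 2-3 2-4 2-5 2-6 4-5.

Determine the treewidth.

A width-2 tree decomposition is:
Bags: B1 = {0, 2, 3}  B2 = {0, 2, 4}  B3 = {1, 2, 4}  B4 = {2, 4, 5}  B5 = {0, 2, 6}
Tree: B1–B2, B2–B3, B2–B4, B2–B5
The largest bag has 3 vertices, giving width 2; this decomposition certifies tw(G) ≤ 2. Conversely, {0, 2, 3} is a clique of size 3, and the vertices of any clique must share a bag in every tree decomposition; so some bag has ≥ 3 vertices and tw(G) ≥ 2. Combining the bounds, tw(G) = 2.

2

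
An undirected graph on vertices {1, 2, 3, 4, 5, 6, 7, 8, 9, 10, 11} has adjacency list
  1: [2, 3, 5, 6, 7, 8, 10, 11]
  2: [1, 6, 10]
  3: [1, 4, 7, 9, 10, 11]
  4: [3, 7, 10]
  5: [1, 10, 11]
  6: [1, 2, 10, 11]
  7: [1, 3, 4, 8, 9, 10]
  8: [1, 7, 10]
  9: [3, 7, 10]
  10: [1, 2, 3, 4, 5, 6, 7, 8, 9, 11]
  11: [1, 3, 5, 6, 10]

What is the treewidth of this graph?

A width-3 tree decomposition is:
Bags: B1 = {1, 3, 10, 11}  B2 = {1, 3, 7, 10}  B3 = {1, 6, 10, 11}  B4 = {1, 2, 6, 10}  B5 = {3, 4, 7, 10}  B6 = {1, 7, 8, 10}  B7 = {3, 7, 9, 10}  B8 = {1, 5, 10, 11}
Tree: B1–B2, B1–B3, B3–B4, B2–B5, B2–B6, B5–B7, B3–B8
Every bag has size at most 4, so the width is 4 − 1 = 3 and tw(G) ≤ 3. Conversely, {1, 7, 8, 10} is a clique of size 4, and the vertices of any clique must share a bag in every tree decomposition; so some bag has ≥ 4 vertices and tw(G) ≥ 3. Therefore the treewidth is 3.

3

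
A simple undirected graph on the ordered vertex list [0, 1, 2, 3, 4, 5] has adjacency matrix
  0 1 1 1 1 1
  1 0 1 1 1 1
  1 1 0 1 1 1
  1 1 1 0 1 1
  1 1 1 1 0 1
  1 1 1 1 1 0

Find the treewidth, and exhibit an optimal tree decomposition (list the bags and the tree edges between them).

Treewidth 5.
One optimal decomposition is:
Bags: B1 = {0, 1, 2, 3, 4, 5}
Tree: (single bag)

With just one bag of size 6, the width is 6 − 1 = 5, so tw(G) ≤ 5. For the lower bound, the 6 vertices {0, 1, 2, 3, 4, 5} are pairwise adjacent, and any tree decomposition puts a clique entirely inside one bag — forcing width ≥ 5. Therefore the treewidth is 5.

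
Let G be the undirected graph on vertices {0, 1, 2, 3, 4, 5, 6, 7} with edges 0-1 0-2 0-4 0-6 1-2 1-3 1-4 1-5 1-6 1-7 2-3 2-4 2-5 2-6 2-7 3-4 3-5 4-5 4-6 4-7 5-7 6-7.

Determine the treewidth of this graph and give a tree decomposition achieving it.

Each bag holds 5 vertices, so the decomposition has width 4, which upper-bounds the treewidth. On the other hand G contains the 5-clique {0, 1, 2, 4, 6}. A clique must lie in a single bag of any decomposition, so no decomposition can have width below 4. Combining the bounds, tw(G) = 4.

Treewidth 4.
One such decomposition:
Bags: B1 = {1, 2, 4, 6, 7}  B2 = {1, 2, 4, 5, 7}  B3 = {1, 2, 3, 4, 5}  B4 = {0, 1, 2, 4, 6}
Tree: B1–B2, B2–B3, B1–B4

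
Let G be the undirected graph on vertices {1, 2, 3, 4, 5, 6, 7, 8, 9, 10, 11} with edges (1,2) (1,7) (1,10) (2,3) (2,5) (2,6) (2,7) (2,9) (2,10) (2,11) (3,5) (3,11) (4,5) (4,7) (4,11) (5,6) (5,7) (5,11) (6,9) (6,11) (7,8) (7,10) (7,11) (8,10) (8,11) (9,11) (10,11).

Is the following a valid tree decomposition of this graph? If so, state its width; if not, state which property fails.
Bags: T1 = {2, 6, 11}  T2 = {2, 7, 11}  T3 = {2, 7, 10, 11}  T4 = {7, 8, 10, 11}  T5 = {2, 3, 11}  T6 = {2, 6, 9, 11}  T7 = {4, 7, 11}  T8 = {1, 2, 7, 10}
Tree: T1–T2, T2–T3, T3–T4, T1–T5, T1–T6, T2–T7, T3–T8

No — vertex 5 appears in no bag.

A tree decomposition must satisfy three properties: every vertex lies in some bag; for every edge, both endpoints lie together in some bag; and for every vertex, the bags containing it form a connected subtree. Here vertex 5 appears in no bag, so the decomposition is invalid.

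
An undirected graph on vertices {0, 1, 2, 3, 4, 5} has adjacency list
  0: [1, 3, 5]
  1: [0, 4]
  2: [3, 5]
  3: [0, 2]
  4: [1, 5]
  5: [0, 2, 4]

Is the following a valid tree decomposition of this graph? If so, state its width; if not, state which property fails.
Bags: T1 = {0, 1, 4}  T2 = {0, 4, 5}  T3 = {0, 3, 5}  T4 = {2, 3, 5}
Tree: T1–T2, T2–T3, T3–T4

Yes; width 2.

Vertex coverage: the bags together contain {0, 1, 2, 3, 4, 5}, the full vertex set. Edge coverage: each edge of G has both endpoints in at least one bag. Running intersection: for every vertex, the bags containing it form a connected subtree. All three properties hold, so this is a valid tree decomposition of width max|bag| − 1 = 2, and hence tw(G) ≤ 2.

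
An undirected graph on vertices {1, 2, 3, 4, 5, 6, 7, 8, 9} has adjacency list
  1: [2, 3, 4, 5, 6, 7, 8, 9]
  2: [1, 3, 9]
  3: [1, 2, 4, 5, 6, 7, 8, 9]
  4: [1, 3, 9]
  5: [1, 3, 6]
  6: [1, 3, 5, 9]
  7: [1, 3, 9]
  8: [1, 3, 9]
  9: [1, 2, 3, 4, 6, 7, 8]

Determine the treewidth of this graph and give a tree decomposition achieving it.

Treewidth 3.
One such decomposition:
Bags: B1 = {1, 3, 6, 9}  B2 = {1, 2, 3, 9}  B3 = {1, 3, 8, 9}  B4 = {1, 3, 4, 9}  B5 = {1, 3, 5, 6}  B6 = {1, 3, 7, 9}
Tree: B1–B2, B1–B3, B1–B4, B1–B5, B4–B6

Every bag has size at most 4, so the width is 4 − 1 = 3 and tw(G) ≤ 3. For the lower bound, the 4 vertices {1, 2, 3, 9} are pairwise adjacent, and any tree decomposition puts a clique entirely inside one bag — forcing width ≥ 3. Combining the bounds, tw(G) = 3.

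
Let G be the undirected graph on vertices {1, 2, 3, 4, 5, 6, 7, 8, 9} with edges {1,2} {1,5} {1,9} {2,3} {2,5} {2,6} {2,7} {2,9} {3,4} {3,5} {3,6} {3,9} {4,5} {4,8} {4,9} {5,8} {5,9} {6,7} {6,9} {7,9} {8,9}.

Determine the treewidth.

A width-3 tree decomposition is:
Bags: B1 = {2, 3, 6, 9}  B2 = {2, 3, 5, 9}  B3 = {1, 2, 5, 9}  B4 = {3, 4, 5, 9}  B5 = {4, 5, 8, 9}  B6 = {2, 6, 7, 9}
Tree: B1–B2, B2–B3, B2–B4, B4–B5, B1–B6
The largest bag has 4 vertices, giving width 3; this decomposition certifies tw(G) ≤ 3. Conversely, {4, 5, 8, 9} is a clique of size 4, and the vertices of any clique must share a bag in every tree decomposition; so some bag has ≥ 4 vertices and tw(G) ≥ 3. Hence tw(G) = 3 exactly.

3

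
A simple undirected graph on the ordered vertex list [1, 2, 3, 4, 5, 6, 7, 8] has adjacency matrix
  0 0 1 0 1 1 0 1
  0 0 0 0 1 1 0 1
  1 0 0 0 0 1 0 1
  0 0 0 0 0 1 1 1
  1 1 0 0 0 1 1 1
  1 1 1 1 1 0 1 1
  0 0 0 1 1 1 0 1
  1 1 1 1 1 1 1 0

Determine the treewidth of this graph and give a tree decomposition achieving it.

The largest bag has 4 vertices, giving width 3; this decomposition certifies tw(G) ≤ 3. Conversely, {1, 3, 6, 8} is a clique of size 4, and the vertices of any clique must share a bag in every tree decomposition; so some bag has ≥ 4 vertices and tw(G) ≥ 3. Therefore the treewidth is 3.

Treewidth 3.
Bags: B1 = {2, 5, 6, 8}  B2 = {1, 5, 6, 8}  B3 = {5, 6, 7, 8}  B4 = {4, 6, 7, 8}  B5 = {1, 3, 6, 8}
Tree: B1–B2, B2–B3, B3–B4, B2–B5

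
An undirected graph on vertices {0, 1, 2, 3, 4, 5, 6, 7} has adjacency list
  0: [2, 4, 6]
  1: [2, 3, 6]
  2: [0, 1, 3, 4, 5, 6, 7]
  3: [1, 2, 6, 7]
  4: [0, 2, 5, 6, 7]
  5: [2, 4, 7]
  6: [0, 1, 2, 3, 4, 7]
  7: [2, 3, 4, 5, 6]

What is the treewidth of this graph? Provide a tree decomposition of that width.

Every bag has size at most 4, so the width is 4 − 1 = 3 and tw(G) ≤ 3. For the lower bound, the 4 vertices {2, 4, 5, 7} are pairwise adjacent, and any tree decomposition puts a clique entirely inside one bag — forcing width ≥ 3. The upper and lower bounds meet at 3, so that is the treewidth.

Treewidth 3.
One such decomposition:
Bags: B1 = {2, 3, 6, 7}  B2 = {2, 4, 6, 7}  B3 = {0, 2, 4, 6}  B4 = {2, 4, 5, 7}  B5 = {1, 2, 3, 6}
Tree: B1–B2, B2–B3, B2–B4, B1–B5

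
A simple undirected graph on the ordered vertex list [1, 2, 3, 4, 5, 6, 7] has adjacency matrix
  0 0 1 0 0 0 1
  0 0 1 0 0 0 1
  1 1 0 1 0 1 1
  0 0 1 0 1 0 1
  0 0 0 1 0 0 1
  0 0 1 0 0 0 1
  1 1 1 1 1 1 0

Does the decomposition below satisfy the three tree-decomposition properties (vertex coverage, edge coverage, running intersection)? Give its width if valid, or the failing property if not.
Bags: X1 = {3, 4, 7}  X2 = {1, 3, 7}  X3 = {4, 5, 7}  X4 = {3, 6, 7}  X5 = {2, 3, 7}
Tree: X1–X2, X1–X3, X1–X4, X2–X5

Vertex coverage: the bags together contain {1, 2, 3, 4, 5, 6, 7}, the full vertex set. Edge coverage: each edge of G has both endpoints in at least one bag. Running intersection: for every vertex, the bags containing it form a connected subtree. All three properties hold, so this is a valid tree decomposition of width max|bag| − 1 = 2, and hence tw(G) ≤ 2.

Yes; width 2.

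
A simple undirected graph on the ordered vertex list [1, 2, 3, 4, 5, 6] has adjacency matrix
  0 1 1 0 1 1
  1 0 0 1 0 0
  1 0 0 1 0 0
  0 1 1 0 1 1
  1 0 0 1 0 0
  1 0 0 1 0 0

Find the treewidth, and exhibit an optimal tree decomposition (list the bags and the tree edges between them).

Each bag holds 3 vertices, so the decomposition has width 2, which upper-bounds the treewidth. For the lower bound, G contains the cycle 3–4–5–1–3, so G is not a forest; only forests have treewidth ≤ 1, hence tw(G) ≥ 2. Combining the bounds, tw(G) = 2.

Treewidth 2.
One such decomposition:
Bags: B1 = {1, 3, 4}  B2 = {1, 4, 5}  B3 = {1, 2, 4}  B4 = {1, 4, 6}
Tree: B1–B2, B2–B3, B3–B4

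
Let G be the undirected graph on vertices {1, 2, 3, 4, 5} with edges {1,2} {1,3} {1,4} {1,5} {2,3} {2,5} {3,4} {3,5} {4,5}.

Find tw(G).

3

A width-3 tree decomposition is:
Bags: B1 = {1, 2, 3, 5}  B2 = {1, 3, 4, 5}
Tree: B1–B2
Every bag has size at most 4, so the width is 4 − 1 = 3 and tw(G) ≤ 3. For the lower bound, the 4 vertices {1, 2, 3, 5} are pairwise adjacent, and any tree decomposition puts a clique entirely inside one bag — forcing width ≥ 3. Therefore the treewidth is 3.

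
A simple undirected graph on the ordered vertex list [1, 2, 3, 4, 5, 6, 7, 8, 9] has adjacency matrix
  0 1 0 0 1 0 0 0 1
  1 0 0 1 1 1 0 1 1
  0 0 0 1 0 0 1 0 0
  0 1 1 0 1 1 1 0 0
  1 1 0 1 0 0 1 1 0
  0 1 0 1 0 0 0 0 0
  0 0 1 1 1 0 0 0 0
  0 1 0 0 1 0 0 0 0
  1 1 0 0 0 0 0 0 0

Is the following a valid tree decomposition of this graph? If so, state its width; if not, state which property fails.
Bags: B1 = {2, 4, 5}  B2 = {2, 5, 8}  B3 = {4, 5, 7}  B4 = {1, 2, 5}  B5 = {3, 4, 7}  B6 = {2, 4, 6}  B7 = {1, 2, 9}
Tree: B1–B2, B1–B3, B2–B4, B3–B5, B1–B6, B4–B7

Yes; width 2.

Every vertex of G appears in some bag (union = {1, 2, 3, 4, 5, 6, 7, 8, 9}); every edge is covered by a bag; and for each vertex v the set of bags containing v is connected in the bag tree. The decomposition is therefore valid. The largest bag has 3 vertices, so the width is 2.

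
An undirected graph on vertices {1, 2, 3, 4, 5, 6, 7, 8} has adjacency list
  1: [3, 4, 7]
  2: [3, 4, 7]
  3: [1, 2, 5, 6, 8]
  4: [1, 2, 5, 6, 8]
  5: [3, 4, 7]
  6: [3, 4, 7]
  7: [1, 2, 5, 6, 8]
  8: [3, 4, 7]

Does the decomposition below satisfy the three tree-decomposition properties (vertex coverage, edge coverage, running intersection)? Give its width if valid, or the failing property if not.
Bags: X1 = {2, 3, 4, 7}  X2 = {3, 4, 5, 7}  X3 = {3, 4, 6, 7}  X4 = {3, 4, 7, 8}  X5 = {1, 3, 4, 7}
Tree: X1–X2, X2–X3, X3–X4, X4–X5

Yes; width 3.

Every vertex of G appears in some bag (union = {1, 2, 3, 4, 5, 6, 7, 8}); every edge is covered by a bag; and for each vertex v the set of bags containing v is connected in the bag tree. The decomposition is therefore valid. The largest bag has 4 vertices, so the width is 3.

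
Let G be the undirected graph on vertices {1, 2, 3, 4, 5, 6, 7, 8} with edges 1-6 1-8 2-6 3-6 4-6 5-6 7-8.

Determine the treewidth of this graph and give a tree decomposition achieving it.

Each bag holds 2 vertices, so the decomposition has width 1, which upper-bounds the treewidth. G has an edge, so its treewidth is at least 1. Therefore the treewidth is 1.

Treewidth 1.
Bags: B1 = {1, 6}  B2 = {1, 8}  B3 = {7, 8}  B4 = {2, 6}  B5 = {5, 6}  B6 = {4, 6}  B7 = {3, 6}
Tree: B1–B2, B2–B3, B1–B4, B1–B5, B5–B6, B4–B7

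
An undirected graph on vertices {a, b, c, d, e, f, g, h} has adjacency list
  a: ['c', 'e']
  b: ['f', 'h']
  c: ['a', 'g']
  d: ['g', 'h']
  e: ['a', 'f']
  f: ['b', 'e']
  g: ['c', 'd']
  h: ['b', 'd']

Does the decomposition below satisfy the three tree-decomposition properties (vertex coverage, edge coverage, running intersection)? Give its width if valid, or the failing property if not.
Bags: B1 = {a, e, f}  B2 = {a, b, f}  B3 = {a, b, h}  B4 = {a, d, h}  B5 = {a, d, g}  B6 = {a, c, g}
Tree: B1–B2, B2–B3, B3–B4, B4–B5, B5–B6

Checking the three conditions: (i) the bags cover all of {a, b, c, d, e, f, g, h}; (ii) for each edge, some bag contains both endpoints; (iii) the bags containing any fixed vertex form a subtree. All hold, so the decomposition is valid with width 3 − 1 = 2.

Yes; width 2.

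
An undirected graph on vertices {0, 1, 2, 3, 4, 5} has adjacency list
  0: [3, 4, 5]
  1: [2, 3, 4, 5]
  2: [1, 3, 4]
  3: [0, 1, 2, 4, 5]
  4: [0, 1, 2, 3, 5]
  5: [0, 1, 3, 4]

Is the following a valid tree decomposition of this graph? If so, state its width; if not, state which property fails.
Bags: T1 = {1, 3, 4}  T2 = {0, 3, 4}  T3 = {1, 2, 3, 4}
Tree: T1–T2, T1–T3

A tree decomposition must satisfy three properties: every vertex lies in some bag; for every edge, both endpoints lie together in some bag; and for every vertex, the bags containing it form a connected subtree. Here vertex 5 appears in no bag, so the decomposition is invalid.

No — vertex 5 appears in no bag.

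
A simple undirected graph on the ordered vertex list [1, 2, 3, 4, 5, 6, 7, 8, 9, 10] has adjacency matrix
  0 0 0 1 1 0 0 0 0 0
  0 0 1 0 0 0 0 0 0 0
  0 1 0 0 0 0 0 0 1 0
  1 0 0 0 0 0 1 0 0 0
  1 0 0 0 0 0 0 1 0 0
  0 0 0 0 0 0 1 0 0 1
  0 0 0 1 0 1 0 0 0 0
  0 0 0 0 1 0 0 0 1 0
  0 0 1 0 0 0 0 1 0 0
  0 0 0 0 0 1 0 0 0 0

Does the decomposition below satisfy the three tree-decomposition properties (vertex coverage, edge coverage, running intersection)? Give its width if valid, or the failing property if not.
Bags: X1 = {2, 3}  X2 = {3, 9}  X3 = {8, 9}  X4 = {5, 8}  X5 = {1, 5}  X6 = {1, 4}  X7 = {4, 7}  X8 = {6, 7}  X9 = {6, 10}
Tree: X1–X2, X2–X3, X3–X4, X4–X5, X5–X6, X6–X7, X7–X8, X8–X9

Checking the three conditions: (i) the bags cover all of {1, 2, 3, 4, 5, 6, 7, 8, 9, 10}; (ii) for each edge, some bag contains both endpoints; (iii) the bags containing any fixed vertex form a subtree. All hold, so the decomposition is valid with width 2 − 1 = 1.

Yes; width 1.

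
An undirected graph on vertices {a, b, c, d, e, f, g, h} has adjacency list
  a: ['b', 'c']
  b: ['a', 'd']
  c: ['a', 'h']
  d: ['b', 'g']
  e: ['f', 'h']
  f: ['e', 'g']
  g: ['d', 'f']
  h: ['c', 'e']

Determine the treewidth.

2

A width-2 tree decomposition is:
Bags: B1 = {e, f, g}  B2 = {e, g, h}  B3 = {c, g, h}  B4 = {a, c, g}  B5 = {a, b, g}  B6 = {b, d, g}
Tree: B1–B2, B2–B3, B3–B4, B4–B5, B5–B6
Every bag has size at most 3, so the width is 3 − 1 = 2 and tw(G) ≤ 2. For the lower bound, G contains the cycle g–f–e–h–c–a–b–d–g, so G is not a forest; only forests have treewidth ≤ 1, hence tw(G) ≥ 2. Combining the bounds, tw(G) = 2.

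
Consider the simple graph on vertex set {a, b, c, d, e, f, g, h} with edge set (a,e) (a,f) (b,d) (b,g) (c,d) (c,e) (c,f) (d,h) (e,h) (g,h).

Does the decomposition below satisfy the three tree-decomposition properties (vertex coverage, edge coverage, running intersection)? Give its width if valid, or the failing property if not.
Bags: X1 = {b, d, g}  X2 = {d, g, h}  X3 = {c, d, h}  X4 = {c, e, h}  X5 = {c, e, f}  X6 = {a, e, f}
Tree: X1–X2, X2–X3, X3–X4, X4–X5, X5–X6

Yes; width 2.

Every vertex of G appears in some bag (union = {a, b, c, d, e, f, g, h}); every edge is covered by a bag; and for each vertex v the set of bags containing v is connected in the bag tree. The decomposition is therefore valid. The largest bag has 3 vertices, so the width is 2.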